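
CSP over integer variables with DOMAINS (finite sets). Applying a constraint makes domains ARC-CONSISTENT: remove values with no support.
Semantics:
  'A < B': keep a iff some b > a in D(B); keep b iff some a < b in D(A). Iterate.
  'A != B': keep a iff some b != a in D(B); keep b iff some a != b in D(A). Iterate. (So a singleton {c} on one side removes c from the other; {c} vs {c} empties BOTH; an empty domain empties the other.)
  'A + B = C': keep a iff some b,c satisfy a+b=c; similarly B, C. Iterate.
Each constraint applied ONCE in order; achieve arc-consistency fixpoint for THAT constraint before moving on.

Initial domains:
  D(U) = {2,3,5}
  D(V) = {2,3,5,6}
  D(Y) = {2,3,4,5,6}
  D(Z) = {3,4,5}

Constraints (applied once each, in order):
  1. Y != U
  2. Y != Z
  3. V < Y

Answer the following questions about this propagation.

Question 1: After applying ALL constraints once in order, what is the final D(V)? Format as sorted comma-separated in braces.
Answer: {2,3,5}

Derivation:
Constraint 1 (Y != U) on D(Y)={2,3,4,5,6} D(U)={2,3,5}: no change
Constraint 2 (Y != Z) on D(Y)={2,3,4,5,6} D(Z)={3,4,5}: no change
Constraint 3 (V < Y) on D(V)={2,3,5,6} D(Y)={2,3,4,5,6}: V {2,3,5,6}->{2,3,5}; Y {2,3,4,5,6}->{3,4,5,6}
So after all 3 constraints: D(V) = {2,3,5}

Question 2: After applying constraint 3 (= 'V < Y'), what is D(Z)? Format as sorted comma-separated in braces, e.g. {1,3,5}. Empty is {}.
Constraint 1 (Y != U) on D(Y)={2,3,4,5,6} D(U)={2,3,5}: no change
Constraint 2 (Y != Z) on D(Y)={2,3,4,5,6} D(Z)={3,4,5}: no change
Constraint 3 (V < Y) on D(V)={2,3,5,6} D(Y)={2,3,4,5,6}: V {2,3,5,6}->{2,3,5}; Y {2,3,4,5,6}->{3,4,5,6}
So after constraint 3: D(Z) = {3,4,5}

Answer: {3,4,5}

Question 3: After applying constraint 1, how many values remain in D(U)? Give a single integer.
Answer: 3

Derivation:
Constraint 1 (Y != U) on D(Y)={2,3,4,5,6} D(U)={2,3,5}: no change
So after constraint 1: D(U)={2,3,5}, size = 3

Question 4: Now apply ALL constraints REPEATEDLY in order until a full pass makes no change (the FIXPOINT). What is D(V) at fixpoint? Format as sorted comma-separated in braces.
Answer: {2,3,5}

Derivation:
pass 0 (initial): D(V)={2,3,5,6}
pass 1: V {2,3,5,6}->{2,3,5}; Y {2,3,4,5,6}->{3,4,5,6}
pass 2: no change
Fixpoint after 2 passes: D(V) = {2,3,5}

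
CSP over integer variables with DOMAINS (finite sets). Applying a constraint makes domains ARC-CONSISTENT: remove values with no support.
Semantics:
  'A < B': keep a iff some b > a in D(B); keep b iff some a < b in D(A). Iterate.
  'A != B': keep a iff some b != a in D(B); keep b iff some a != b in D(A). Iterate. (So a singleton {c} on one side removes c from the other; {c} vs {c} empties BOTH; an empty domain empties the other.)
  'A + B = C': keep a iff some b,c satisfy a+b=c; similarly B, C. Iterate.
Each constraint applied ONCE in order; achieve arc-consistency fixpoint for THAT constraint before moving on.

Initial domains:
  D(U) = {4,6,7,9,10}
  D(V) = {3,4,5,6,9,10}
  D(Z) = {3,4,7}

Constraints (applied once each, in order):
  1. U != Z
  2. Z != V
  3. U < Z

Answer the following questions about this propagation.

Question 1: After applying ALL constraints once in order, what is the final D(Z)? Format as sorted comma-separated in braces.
Constraint 1 (U != Z) on D(U)={4,6,7,9,10} D(Z)={3,4,7}: no change
Constraint 2 (Z != V) on D(Z)={3,4,7} D(V)={3,4,5,6,9,10}: no change
Constraint 3 (U < Z) on D(U)={4,6,7,9,10} D(Z)={3,4,7}: U {4,6,7,9,10}->{4,6}; Z {3,4,7}->{7}
So after all 3 constraints: D(Z) = {7}

Answer: {7}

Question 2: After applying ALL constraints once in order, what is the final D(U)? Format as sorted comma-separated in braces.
Answer: {4,6}

Derivation:
Constraint 1 (U != Z) on D(U)={4,6,7,9,10} D(Z)={3,4,7}: no change
Constraint 2 (Z != V) on D(Z)={3,4,7} D(V)={3,4,5,6,9,10}: no change
Constraint 3 (U < Z) on D(U)={4,6,7,9,10} D(Z)={3,4,7}: U {4,6,7,9,10}->{4,6}; Z {3,4,7}->{7}
So after all 3 constraints: D(U) = {4,6}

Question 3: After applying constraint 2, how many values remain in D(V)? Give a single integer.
Constraint 1 (U != Z) on D(U)={4,6,7,9,10} D(Z)={3,4,7}: no change
Constraint 2 (Z != V) on D(Z)={3,4,7} D(V)={3,4,5,6,9,10}: no change
So after constraint 2: D(V)={3,4,5,6,9,10}, size = 6

Answer: 6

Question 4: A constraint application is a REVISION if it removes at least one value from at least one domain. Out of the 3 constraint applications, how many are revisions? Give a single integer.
Constraint 1 (U != Z) on D(U)={4,6,7,9,10} D(Z)={3,4,7}: no change => not a revision
Constraint 2 (Z != V) on D(Z)={3,4,7} D(V)={3,4,5,6,9,10}: no change => not a revision
Constraint 3 (U < Z) on D(U)={4,6,7,9,10} D(Z)={3,4,7}: U {4,6,7,9,10}->{4,6}; Z {3,4,7}->{7} => REVISION
Total revisions = 1

Answer: 1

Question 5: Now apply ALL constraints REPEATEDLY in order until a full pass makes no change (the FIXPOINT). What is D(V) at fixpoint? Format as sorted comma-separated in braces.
pass 0 (initial): D(V)={3,4,5,6,9,10}
pass 1: U {4,6,7,9,10}->{4,6}; Z {3,4,7}->{7}
pass 2: no change
Fixpoint after 2 passes: D(V) = {3,4,5,6,9,10}

Answer: {3,4,5,6,9,10}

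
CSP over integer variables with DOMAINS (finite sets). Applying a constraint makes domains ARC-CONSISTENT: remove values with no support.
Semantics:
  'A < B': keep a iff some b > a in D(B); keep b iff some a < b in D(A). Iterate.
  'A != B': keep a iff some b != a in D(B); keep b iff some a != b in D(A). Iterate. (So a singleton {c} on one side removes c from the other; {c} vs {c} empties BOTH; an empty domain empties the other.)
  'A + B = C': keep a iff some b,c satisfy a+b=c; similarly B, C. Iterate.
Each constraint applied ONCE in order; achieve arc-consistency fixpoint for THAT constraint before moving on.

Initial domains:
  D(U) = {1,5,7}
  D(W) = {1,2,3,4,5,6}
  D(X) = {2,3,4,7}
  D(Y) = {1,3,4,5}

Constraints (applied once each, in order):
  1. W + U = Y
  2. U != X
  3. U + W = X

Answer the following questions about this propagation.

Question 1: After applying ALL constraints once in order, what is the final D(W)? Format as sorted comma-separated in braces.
Answer: {2,3}

Derivation:
Constraint 1 (W + U = Y) on D(W)={1,2,3,4,5,6} D(U)={1,5,7} D(Y)={1,3,4,5}: W {1,2,3,4,5,6}->{2,3,4}; U {1,5,7}->{1}; Y {1,3,4,5}->{3,4,5}
Constraint 2 (U != X) on D(U)={1} D(X)={2,3,4,7}: no change
Constraint 3 (U + W = X) on D(U)={1} D(W)={2,3,4} D(X)={2,3,4,7}: W {2,3,4}->{2,3}; X {2,3,4,7}->{3,4}
So after all 3 constraints: D(W) = {2,3}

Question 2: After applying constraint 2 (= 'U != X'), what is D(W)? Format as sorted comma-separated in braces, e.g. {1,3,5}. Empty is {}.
Constraint 1 (W + U = Y) on D(W)={1,2,3,4,5,6} D(U)={1,5,7} D(Y)={1,3,4,5}: W {1,2,3,4,5,6}->{2,3,4}; U {1,5,7}->{1}; Y {1,3,4,5}->{3,4,5}
Constraint 2 (U != X) on D(U)={1} D(X)={2,3,4,7}: no change
So after constraint 2: D(W) = {2,3,4}

Answer: {2,3,4}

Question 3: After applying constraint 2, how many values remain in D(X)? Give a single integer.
Answer: 4

Derivation:
Constraint 1 (W + U = Y) on D(W)={1,2,3,4,5,6} D(U)={1,5,7} D(Y)={1,3,4,5}: W {1,2,3,4,5,6}->{2,3,4}; U {1,5,7}->{1}; Y {1,3,4,5}->{3,4,5}
Constraint 2 (U != X) on D(U)={1} D(X)={2,3,4,7}: no change
So after constraint 2: D(X)={2,3,4,7}, size = 4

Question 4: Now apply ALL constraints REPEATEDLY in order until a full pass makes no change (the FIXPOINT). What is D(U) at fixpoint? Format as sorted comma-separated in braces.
pass 0 (initial): D(U)={1,5,7}
pass 1: U {1,5,7}->{1}; W {1,2,3,4,5,6}->{2,3}; X {2,3,4,7}->{3,4}; Y {1,3,4,5}->{3,4,5}
pass 2: Y {3,4,5}->{3,4}
pass 3: no change
Fixpoint after 3 passes: D(U) = {1}

Answer: {1}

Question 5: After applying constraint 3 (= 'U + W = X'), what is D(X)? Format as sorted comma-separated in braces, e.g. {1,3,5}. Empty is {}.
Constraint 1 (W + U = Y) on D(W)={1,2,3,4,5,6} D(U)={1,5,7} D(Y)={1,3,4,5}: W {1,2,3,4,5,6}->{2,3,4}; U {1,5,7}->{1}; Y {1,3,4,5}->{3,4,5}
Constraint 2 (U != X) on D(U)={1} D(X)={2,3,4,7}: no change
Constraint 3 (U + W = X) on D(U)={1} D(W)={2,3,4} D(X)={2,3,4,7}: W {2,3,4}->{2,3}; X {2,3,4,7}->{3,4}
So after constraint 3: D(X) = {3,4}

Answer: {3,4}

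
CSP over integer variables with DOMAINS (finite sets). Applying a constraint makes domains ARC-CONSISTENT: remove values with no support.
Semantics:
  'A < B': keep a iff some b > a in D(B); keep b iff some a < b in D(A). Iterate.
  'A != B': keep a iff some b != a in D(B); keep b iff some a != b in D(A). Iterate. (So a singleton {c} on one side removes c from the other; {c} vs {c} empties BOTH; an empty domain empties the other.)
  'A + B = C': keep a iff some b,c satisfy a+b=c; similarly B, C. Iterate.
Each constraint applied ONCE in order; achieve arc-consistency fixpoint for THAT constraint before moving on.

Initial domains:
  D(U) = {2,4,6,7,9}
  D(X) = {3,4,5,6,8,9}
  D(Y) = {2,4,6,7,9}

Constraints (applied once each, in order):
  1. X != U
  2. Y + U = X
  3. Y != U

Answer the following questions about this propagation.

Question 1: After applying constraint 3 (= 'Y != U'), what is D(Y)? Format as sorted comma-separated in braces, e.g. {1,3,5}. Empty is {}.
Constraint 1 (X != U) on D(X)={3,4,5,6,8,9} D(U)={2,4,6,7,9}: no change
Constraint 2 (Y + U = X) on D(Y)={2,4,6,7,9} D(U)={2,4,6,7,9} D(X)={3,4,5,6,8,9}: Y {2,4,6,7,9}->{2,4,6,7}; U {2,4,6,7,9}->{2,4,6,7}; X {3,4,5,6,8,9}->{4,6,8,9}
Constraint 3 (Y != U) on D(Y)={2,4,6,7} D(U)={2,4,6,7}: no change
So after constraint 3: D(Y) = {2,4,6,7}

Answer: {2,4,6,7}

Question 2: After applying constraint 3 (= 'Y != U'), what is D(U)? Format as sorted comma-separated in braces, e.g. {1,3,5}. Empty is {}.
Answer: {2,4,6,7}

Derivation:
Constraint 1 (X != U) on D(X)={3,4,5,6,8,9} D(U)={2,4,6,7,9}: no change
Constraint 2 (Y + U = X) on D(Y)={2,4,6,7,9} D(U)={2,4,6,7,9} D(X)={3,4,5,6,8,9}: Y {2,4,6,7,9}->{2,4,6,7}; U {2,4,6,7,9}->{2,4,6,7}; X {3,4,5,6,8,9}->{4,6,8,9}
Constraint 3 (Y != U) on D(Y)={2,4,6,7} D(U)={2,4,6,7}: no change
So after constraint 3: D(U) = {2,4,6,7}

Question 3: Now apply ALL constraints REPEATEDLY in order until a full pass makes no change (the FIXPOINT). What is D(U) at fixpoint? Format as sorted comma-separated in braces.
pass 0 (initial): D(U)={2,4,6,7,9}
pass 1: U {2,4,6,7,9}->{2,4,6,7}; X {3,4,5,6,8,9}->{4,6,8,9}; Y {2,4,6,7,9}->{2,4,6,7}
pass 2: no change
Fixpoint after 2 passes: D(U) = {2,4,6,7}

Answer: {2,4,6,7}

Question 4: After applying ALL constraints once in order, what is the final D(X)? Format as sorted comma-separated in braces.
Answer: {4,6,8,9}

Derivation:
Constraint 1 (X != U) on D(X)={3,4,5,6,8,9} D(U)={2,4,6,7,9}: no change
Constraint 2 (Y + U = X) on D(Y)={2,4,6,7,9} D(U)={2,4,6,7,9} D(X)={3,4,5,6,8,9}: Y {2,4,6,7,9}->{2,4,6,7}; U {2,4,6,7,9}->{2,4,6,7}; X {3,4,5,6,8,9}->{4,6,8,9}
Constraint 3 (Y != U) on D(Y)={2,4,6,7} D(U)={2,4,6,7}: no change
So after all 3 constraints: D(X) = {4,6,8,9}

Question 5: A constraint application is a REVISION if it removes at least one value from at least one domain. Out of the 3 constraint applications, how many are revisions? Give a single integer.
Constraint 1 (X != U) on D(X)={3,4,5,6,8,9} D(U)={2,4,6,7,9}: no change => not a revision
Constraint 2 (Y + U = X) on D(Y)={2,4,6,7,9} D(U)={2,4,6,7,9} D(X)={3,4,5,6,8,9}: Y {2,4,6,7,9}->{2,4,6,7}; U {2,4,6,7,9}->{2,4,6,7}; X {3,4,5,6,8,9}->{4,6,8,9} => REVISION
Constraint 3 (Y != U) on D(Y)={2,4,6,7} D(U)={2,4,6,7}: no change => not a revision
Total revisions = 1

Answer: 1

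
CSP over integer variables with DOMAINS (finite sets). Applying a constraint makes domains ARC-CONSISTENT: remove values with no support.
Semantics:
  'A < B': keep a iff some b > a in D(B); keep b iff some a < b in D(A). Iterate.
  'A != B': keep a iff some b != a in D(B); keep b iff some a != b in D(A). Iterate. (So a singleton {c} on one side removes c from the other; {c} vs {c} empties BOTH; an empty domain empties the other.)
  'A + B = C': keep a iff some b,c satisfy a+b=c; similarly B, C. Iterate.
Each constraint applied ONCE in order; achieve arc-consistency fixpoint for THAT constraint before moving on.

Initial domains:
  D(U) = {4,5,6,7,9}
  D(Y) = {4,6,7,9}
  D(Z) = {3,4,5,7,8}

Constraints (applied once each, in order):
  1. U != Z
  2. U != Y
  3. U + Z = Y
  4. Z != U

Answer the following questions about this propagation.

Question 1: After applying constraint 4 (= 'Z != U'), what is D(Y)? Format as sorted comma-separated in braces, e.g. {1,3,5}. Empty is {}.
Constraint 1 (U != Z) on D(U)={4,5,6,7,9} D(Z)={3,4,5,7,8}: no change
Constraint 2 (U != Y) on D(U)={4,5,6,7,9} D(Y)={4,6,7,9}: no change
Constraint 3 (U + Z = Y) on D(U)={4,5,6,7,9} D(Z)={3,4,5,7,8} D(Y)={4,6,7,9}: U {4,5,6,7,9}->{4,5,6}; Z {3,4,5,7,8}->{3,4,5}; Y {4,6,7,9}->{7,9}
Constraint 4 (Z != U) on D(Z)={3,4,5} D(U)={4,5,6}: no change
So after constraint 4: D(Y) = {7,9}

Answer: {7,9}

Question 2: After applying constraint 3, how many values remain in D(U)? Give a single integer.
Answer: 3

Derivation:
Constraint 1 (U != Z) on D(U)={4,5,6,7,9} D(Z)={3,4,5,7,8}: no change
Constraint 2 (U != Y) on D(U)={4,5,6,7,9} D(Y)={4,6,7,9}: no change
Constraint 3 (U + Z = Y) on D(U)={4,5,6,7,9} D(Z)={3,4,5,7,8} D(Y)={4,6,7,9}: U {4,5,6,7,9}->{4,5,6}; Z {3,4,5,7,8}->{3,4,5}; Y {4,6,7,9}->{7,9}
So after constraint 3: D(U)={4,5,6}, size = 3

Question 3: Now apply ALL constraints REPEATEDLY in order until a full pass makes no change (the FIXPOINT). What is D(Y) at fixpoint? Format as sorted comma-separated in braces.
Answer: {7,9}

Derivation:
pass 0 (initial): D(Y)={4,6,7,9}
pass 1: U {4,5,6,7,9}->{4,5,6}; Y {4,6,7,9}->{7,9}; Z {3,4,5,7,8}->{3,4,5}
pass 2: no change
Fixpoint after 2 passes: D(Y) = {7,9}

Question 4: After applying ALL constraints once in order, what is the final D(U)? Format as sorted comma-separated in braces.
Answer: {4,5,6}

Derivation:
Constraint 1 (U != Z) on D(U)={4,5,6,7,9} D(Z)={3,4,5,7,8}: no change
Constraint 2 (U != Y) on D(U)={4,5,6,7,9} D(Y)={4,6,7,9}: no change
Constraint 3 (U + Z = Y) on D(U)={4,5,6,7,9} D(Z)={3,4,5,7,8} D(Y)={4,6,7,9}: U {4,5,6,7,9}->{4,5,6}; Z {3,4,5,7,8}->{3,4,5}; Y {4,6,7,9}->{7,9}
Constraint 4 (Z != U) on D(Z)={3,4,5} D(U)={4,5,6}: no change
So after all 4 constraints: D(U) = {4,5,6}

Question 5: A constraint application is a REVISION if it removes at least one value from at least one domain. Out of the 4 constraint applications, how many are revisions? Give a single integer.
Answer: 1

Derivation:
Constraint 1 (U != Z) on D(U)={4,5,6,7,9} D(Z)={3,4,5,7,8}: no change => not a revision
Constraint 2 (U != Y) on D(U)={4,5,6,7,9} D(Y)={4,6,7,9}: no change => not a revision
Constraint 3 (U + Z = Y) on D(U)={4,5,6,7,9} D(Z)={3,4,5,7,8} D(Y)={4,6,7,9}: U {4,5,6,7,9}->{4,5,6}; Z {3,4,5,7,8}->{3,4,5}; Y {4,6,7,9}->{7,9} => REVISION
Constraint 4 (Z != U) on D(Z)={3,4,5} D(U)={4,5,6}: no change => not a revision
Total revisions = 1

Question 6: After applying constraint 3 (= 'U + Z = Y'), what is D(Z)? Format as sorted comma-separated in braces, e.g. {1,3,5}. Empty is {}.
Constraint 1 (U != Z) on D(U)={4,5,6,7,9} D(Z)={3,4,5,7,8}: no change
Constraint 2 (U != Y) on D(U)={4,5,6,7,9} D(Y)={4,6,7,9}: no change
Constraint 3 (U + Z = Y) on D(U)={4,5,6,7,9} D(Z)={3,4,5,7,8} D(Y)={4,6,7,9}: U {4,5,6,7,9}->{4,5,6}; Z {3,4,5,7,8}->{3,4,5}; Y {4,6,7,9}->{7,9}
So after constraint 3: D(Z) = {3,4,5}

Answer: {3,4,5}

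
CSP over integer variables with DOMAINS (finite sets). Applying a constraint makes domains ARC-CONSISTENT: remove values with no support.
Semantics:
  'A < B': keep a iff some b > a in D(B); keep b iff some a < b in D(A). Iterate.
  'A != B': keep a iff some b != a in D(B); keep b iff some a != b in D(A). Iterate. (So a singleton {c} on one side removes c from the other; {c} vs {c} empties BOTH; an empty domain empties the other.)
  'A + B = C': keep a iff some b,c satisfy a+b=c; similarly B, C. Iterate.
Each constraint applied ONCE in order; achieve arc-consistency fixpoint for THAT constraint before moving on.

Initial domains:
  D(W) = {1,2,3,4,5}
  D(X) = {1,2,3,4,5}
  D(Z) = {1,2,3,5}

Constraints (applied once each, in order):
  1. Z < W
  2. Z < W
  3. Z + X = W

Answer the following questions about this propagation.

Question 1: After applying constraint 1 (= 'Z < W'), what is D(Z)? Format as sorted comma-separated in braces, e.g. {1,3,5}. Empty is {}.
Constraint 1 (Z < W) on D(Z)={1,2,3,5} D(W)={1,2,3,4,5}: Z {1,2,3,5}->{1,2,3}; W {1,2,3,4,5}->{2,3,4,5}
So after constraint 1: D(Z) = {1,2,3}

Answer: {1,2,3}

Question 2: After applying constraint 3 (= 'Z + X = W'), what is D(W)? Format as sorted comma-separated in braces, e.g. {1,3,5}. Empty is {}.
Answer: {2,3,4,5}

Derivation:
Constraint 1 (Z < W) on D(Z)={1,2,3,5} D(W)={1,2,3,4,5}: Z {1,2,3,5}->{1,2,3}; W {1,2,3,4,5}->{2,3,4,5}
Constraint 2 (Z < W) on D(Z)={1,2,3} D(W)={2,3,4,5}: no change
Constraint 3 (Z + X = W) on D(Z)={1,2,3} D(X)={1,2,3,4,5} D(W)={2,3,4,5}: X {1,2,3,4,5}->{1,2,3,4}
So after constraint 3: D(W) = {2,3,4,5}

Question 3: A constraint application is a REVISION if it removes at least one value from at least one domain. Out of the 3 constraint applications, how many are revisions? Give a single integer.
Constraint 1 (Z < W) on D(Z)={1,2,3,5} D(W)={1,2,3,4,5}: Z {1,2,3,5}->{1,2,3}; W {1,2,3,4,5}->{2,3,4,5} => REVISION
Constraint 2 (Z < W) on D(Z)={1,2,3} D(W)={2,3,4,5}: no change => not a revision
Constraint 3 (Z + X = W) on D(Z)={1,2,3} D(X)={1,2,3,4,5} D(W)={2,3,4,5}: X {1,2,3,4,5}->{1,2,3,4} => REVISION
Total revisions = 2

Answer: 2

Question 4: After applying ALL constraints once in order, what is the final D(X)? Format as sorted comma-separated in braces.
Constraint 1 (Z < W) on D(Z)={1,2,3,5} D(W)={1,2,3,4,5}: Z {1,2,3,5}->{1,2,3}; W {1,2,3,4,5}->{2,3,4,5}
Constraint 2 (Z < W) on D(Z)={1,2,3} D(W)={2,3,4,5}: no change
Constraint 3 (Z + X = W) on D(Z)={1,2,3} D(X)={1,2,3,4,5} D(W)={2,3,4,5}: X {1,2,3,4,5}->{1,2,3,4}
So after all 3 constraints: D(X) = {1,2,3,4}

Answer: {1,2,3,4}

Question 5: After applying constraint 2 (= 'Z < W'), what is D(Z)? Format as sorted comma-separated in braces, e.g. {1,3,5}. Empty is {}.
Constraint 1 (Z < W) on D(Z)={1,2,3,5} D(W)={1,2,3,4,5}: Z {1,2,3,5}->{1,2,3}; W {1,2,3,4,5}->{2,3,4,5}
Constraint 2 (Z < W) on D(Z)={1,2,3} D(W)={2,3,4,5}: no change
So after constraint 2: D(Z) = {1,2,3}

Answer: {1,2,3}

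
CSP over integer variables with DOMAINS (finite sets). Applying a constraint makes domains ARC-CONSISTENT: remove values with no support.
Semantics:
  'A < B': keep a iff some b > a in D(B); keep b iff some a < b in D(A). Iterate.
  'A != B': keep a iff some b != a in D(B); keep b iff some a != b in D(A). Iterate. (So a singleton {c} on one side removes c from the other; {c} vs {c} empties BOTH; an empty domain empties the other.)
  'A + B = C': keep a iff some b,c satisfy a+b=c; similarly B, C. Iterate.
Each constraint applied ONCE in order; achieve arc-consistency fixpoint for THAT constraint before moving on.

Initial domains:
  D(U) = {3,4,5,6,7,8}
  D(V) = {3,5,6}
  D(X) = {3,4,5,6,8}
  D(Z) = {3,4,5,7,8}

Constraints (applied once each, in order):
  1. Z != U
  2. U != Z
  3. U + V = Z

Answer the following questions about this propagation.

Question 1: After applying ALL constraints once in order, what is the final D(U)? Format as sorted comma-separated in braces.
Answer: {3,4,5}

Derivation:
Constraint 1 (Z != U) on D(Z)={3,4,5,7,8} D(U)={3,4,5,6,7,8}: no change
Constraint 2 (U != Z) on D(U)={3,4,5,6,7,8} D(Z)={3,4,5,7,8}: no change
Constraint 3 (U + V = Z) on D(U)={3,4,5,6,7,8} D(V)={3,5,6} D(Z)={3,4,5,7,8}: U {3,4,5,6,7,8}->{3,4,5}; V {3,5,6}->{3,5}; Z {3,4,5,7,8}->{7,8}
So after all 3 constraints: D(U) = {3,4,5}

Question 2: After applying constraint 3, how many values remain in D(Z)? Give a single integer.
Answer: 2

Derivation:
Constraint 1 (Z != U) on D(Z)={3,4,5,7,8} D(U)={3,4,5,6,7,8}: no change
Constraint 2 (U != Z) on D(U)={3,4,5,6,7,8} D(Z)={3,4,5,7,8}: no change
Constraint 3 (U + V = Z) on D(U)={3,4,5,6,7,8} D(V)={3,5,6} D(Z)={3,4,5,7,8}: U {3,4,5,6,7,8}->{3,4,5}; V {3,5,6}->{3,5}; Z {3,4,5,7,8}->{7,8}
So after constraint 3: D(Z)={7,8}, size = 2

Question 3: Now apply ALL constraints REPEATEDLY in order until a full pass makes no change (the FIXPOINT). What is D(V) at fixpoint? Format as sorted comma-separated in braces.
Answer: {3,5}

Derivation:
pass 0 (initial): D(V)={3,5,6}
pass 1: U {3,4,5,6,7,8}->{3,4,5}; V {3,5,6}->{3,5}; Z {3,4,5,7,8}->{7,8}
pass 2: no change
Fixpoint after 2 passes: D(V) = {3,5}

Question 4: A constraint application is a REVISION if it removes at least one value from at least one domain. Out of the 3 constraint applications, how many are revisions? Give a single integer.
Constraint 1 (Z != U) on D(Z)={3,4,5,7,8} D(U)={3,4,5,6,7,8}: no change => not a revision
Constraint 2 (U != Z) on D(U)={3,4,5,6,7,8} D(Z)={3,4,5,7,8}: no change => not a revision
Constraint 3 (U + V = Z) on D(U)={3,4,5,6,7,8} D(V)={3,5,6} D(Z)={3,4,5,7,8}: U {3,4,5,6,7,8}->{3,4,5}; V {3,5,6}->{3,5}; Z {3,4,5,7,8}->{7,8} => REVISION
Total revisions = 1

Answer: 1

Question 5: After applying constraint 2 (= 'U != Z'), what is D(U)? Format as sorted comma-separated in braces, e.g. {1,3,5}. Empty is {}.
Constraint 1 (Z != U) on D(Z)={3,4,5,7,8} D(U)={3,4,5,6,7,8}: no change
Constraint 2 (U != Z) on D(U)={3,4,5,6,7,8} D(Z)={3,4,5,7,8}: no change
So after constraint 2: D(U) = {3,4,5,6,7,8}

Answer: {3,4,5,6,7,8}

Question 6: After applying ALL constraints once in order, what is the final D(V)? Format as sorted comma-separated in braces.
Answer: {3,5}

Derivation:
Constraint 1 (Z != U) on D(Z)={3,4,5,7,8} D(U)={3,4,5,6,7,8}: no change
Constraint 2 (U != Z) on D(U)={3,4,5,6,7,8} D(Z)={3,4,5,7,8}: no change
Constraint 3 (U + V = Z) on D(U)={3,4,5,6,7,8} D(V)={3,5,6} D(Z)={3,4,5,7,8}: U {3,4,5,6,7,8}->{3,4,5}; V {3,5,6}->{3,5}; Z {3,4,5,7,8}->{7,8}
So after all 3 constraints: D(V) = {3,5}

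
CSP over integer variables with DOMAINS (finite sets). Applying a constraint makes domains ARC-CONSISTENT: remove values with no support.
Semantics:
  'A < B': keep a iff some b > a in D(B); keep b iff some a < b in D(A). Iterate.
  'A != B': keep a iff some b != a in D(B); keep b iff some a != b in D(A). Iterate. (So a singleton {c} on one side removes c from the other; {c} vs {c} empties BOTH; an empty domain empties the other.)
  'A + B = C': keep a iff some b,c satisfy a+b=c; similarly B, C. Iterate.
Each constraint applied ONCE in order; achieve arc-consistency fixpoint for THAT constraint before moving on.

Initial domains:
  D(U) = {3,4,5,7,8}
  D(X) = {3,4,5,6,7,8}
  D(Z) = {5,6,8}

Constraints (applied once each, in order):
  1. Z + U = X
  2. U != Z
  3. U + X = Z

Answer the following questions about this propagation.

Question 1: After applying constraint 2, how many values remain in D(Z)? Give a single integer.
Constraint 1 (Z + U = X) on D(Z)={5,6,8} D(U)={3,4,5,7,8} D(X)={3,4,5,6,7,8}: Z {5,6,8}->{5}; U {3,4,5,7,8}->{3}; X {3,4,5,6,7,8}->{8}
Constraint 2 (U != Z) on D(U)={3} D(Z)={5}: no change
So after constraint 2: D(Z)={5}, size = 1

Answer: 1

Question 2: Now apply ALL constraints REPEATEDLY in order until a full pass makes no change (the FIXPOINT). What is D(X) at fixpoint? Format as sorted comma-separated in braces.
pass 0 (initial): D(X)={3,4,5,6,7,8}
pass 1: U {3,4,5,7,8}->{}; X {3,4,5,6,7,8}->{}; Z {5,6,8}->{}
pass 2: no change
Fixpoint after 2 passes: D(X) = {}

Answer: {}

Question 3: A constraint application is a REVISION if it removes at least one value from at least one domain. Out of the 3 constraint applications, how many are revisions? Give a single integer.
Answer: 2

Derivation:
Constraint 1 (Z + U = X) on D(Z)={5,6,8} D(U)={3,4,5,7,8} D(X)={3,4,5,6,7,8}: Z {5,6,8}->{5}; U {3,4,5,7,8}->{3}; X {3,4,5,6,7,8}->{8} => REVISION
Constraint 2 (U != Z) on D(U)={3} D(Z)={5}: no change => not a revision
Constraint 3 (U + X = Z) on D(U)={3} D(X)={8} D(Z)={5}: U {3}->{}; X {8}->{}; Z {5}->{} => REVISION
Total revisions = 2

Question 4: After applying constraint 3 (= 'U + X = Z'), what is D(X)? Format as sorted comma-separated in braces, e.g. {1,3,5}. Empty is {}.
Answer: {}

Derivation:
Constraint 1 (Z + U = X) on D(Z)={5,6,8} D(U)={3,4,5,7,8} D(X)={3,4,5,6,7,8}: Z {5,6,8}->{5}; U {3,4,5,7,8}->{3}; X {3,4,5,6,7,8}->{8}
Constraint 2 (U != Z) on D(U)={3} D(Z)={5}: no change
Constraint 3 (U + X = Z) on D(U)={3} D(X)={8} D(Z)={5}: U {3}->{}; X {8}->{}; Z {5}->{}
So after constraint 3: D(X) = {}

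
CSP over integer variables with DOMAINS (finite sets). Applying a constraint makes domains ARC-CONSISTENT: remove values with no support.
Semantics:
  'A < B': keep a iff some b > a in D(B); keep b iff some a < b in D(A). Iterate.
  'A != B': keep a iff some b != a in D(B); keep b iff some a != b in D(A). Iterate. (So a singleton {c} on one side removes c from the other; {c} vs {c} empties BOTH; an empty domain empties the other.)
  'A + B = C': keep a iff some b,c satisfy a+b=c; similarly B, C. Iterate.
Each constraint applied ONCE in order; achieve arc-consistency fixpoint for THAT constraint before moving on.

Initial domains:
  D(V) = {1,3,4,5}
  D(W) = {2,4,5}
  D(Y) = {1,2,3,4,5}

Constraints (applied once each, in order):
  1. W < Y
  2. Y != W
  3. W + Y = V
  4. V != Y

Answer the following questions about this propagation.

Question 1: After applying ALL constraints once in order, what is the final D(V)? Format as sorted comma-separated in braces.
Constraint 1 (W < Y) on D(W)={2,4,5} D(Y)={1,2,3,4,5}: W {2,4,5}->{2,4}; Y {1,2,3,4,5}->{3,4,5}
Constraint 2 (Y != W) on D(Y)={3,4,5} D(W)={2,4}: no change
Constraint 3 (W + Y = V) on D(W)={2,4} D(Y)={3,4,5} D(V)={1,3,4,5}: W {2,4}->{2}; Y {3,4,5}->{3}; V {1,3,4,5}->{5}
Constraint 4 (V != Y) on D(V)={5} D(Y)={3}: no change
So after all 4 constraints: D(V) = {5}

Answer: {5}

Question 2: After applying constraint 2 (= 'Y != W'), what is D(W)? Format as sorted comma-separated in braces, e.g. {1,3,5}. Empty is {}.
Constraint 1 (W < Y) on D(W)={2,4,5} D(Y)={1,2,3,4,5}: W {2,4,5}->{2,4}; Y {1,2,3,4,5}->{3,4,5}
Constraint 2 (Y != W) on D(Y)={3,4,5} D(W)={2,4}: no change
So after constraint 2: D(W) = {2,4}

Answer: {2,4}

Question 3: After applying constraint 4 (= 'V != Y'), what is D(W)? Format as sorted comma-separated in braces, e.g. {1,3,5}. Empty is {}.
Constraint 1 (W < Y) on D(W)={2,4,5} D(Y)={1,2,3,4,5}: W {2,4,5}->{2,4}; Y {1,2,3,4,5}->{3,4,5}
Constraint 2 (Y != W) on D(Y)={3,4,5} D(W)={2,4}: no change
Constraint 3 (W + Y = V) on D(W)={2,4} D(Y)={3,4,5} D(V)={1,3,4,5}: W {2,4}->{2}; Y {3,4,5}->{3}; V {1,3,4,5}->{5}
Constraint 4 (V != Y) on D(V)={5} D(Y)={3}: no change
So after constraint 4: D(W) = {2}

Answer: {2}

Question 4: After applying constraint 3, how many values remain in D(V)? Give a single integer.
Answer: 1

Derivation:
Constraint 1 (W < Y) on D(W)={2,4,5} D(Y)={1,2,3,4,5}: W {2,4,5}->{2,4}; Y {1,2,3,4,5}->{3,4,5}
Constraint 2 (Y != W) on D(Y)={3,4,5} D(W)={2,4}: no change
Constraint 3 (W + Y = V) on D(W)={2,4} D(Y)={3,4,5} D(V)={1,3,4,5}: W {2,4}->{2}; Y {3,4,5}->{3}; V {1,3,4,5}->{5}
So after constraint 3: D(V)={5}, size = 1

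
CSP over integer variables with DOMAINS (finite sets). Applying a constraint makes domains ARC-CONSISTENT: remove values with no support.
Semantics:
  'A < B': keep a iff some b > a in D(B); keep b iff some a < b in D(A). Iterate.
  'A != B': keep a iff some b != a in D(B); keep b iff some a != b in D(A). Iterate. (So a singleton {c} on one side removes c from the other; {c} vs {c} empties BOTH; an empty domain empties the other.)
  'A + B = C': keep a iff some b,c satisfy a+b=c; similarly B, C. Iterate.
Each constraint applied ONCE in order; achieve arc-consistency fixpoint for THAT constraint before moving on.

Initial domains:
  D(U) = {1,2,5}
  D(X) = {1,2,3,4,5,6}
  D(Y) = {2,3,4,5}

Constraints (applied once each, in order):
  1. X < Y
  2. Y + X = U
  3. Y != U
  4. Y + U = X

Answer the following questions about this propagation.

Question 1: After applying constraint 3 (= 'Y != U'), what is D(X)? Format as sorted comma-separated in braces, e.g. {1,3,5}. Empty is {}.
Answer: {1,2,3}

Derivation:
Constraint 1 (X < Y) on D(X)={1,2,3,4,5,6} D(Y)={2,3,4,5}: X {1,2,3,4,5,6}->{1,2,3,4}
Constraint 2 (Y + X = U) on D(Y)={2,3,4,5} D(X)={1,2,3,4} D(U)={1,2,5}: Y {2,3,4,5}->{2,3,4}; X {1,2,3,4}->{1,2,3}; U {1,2,5}->{5}
Constraint 3 (Y != U) on D(Y)={2,3,4} D(U)={5}: no change
So after constraint 3: D(X) = {1,2,3}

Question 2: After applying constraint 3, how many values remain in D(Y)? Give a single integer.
Answer: 3

Derivation:
Constraint 1 (X < Y) on D(X)={1,2,3,4,5,6} D(Y)={2,3,4,5}: X {1,2,3,4,5,6}->{1,2,3,4}
Constraint 2 (Y + X = U) on D(Y)={2,3,4,5} D(X)={1,2,3,4} D(U)={1,2,5}: Y {2,3,4,5}->{2,3,4}; X {1,2,3,4}->{1,2,3}; U {1,2,5}->{5}
Constraint 3 (Y != U) on D(Y)={2,3,4} D(U)={5}: no change
So after constraint 3: D(Y)={2,3,4}, size = 3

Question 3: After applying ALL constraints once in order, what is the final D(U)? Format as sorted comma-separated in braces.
Answer: {}

Derivation:
Constraint 1 (X < Y) on D(X)={1,2,3,4,5,6} D(Y)={2,3,4,5}: X {1,2,3,4,5,6}->{1,2,3,4}
Constraint 2 (Y + X = U) on D(Y)={2,3,4,5} D(X)={1,2,3,4} D(U)={1,2,5}: Y {2,3,4,5}->{2,3,4}; X {1,2,3,4}->{1,2,3}; U {1,2,5}->{5}
Constraint 3 (Y != U) on D(Y)={2,3,4} D(U)={5}: no change
Constraint 4 (Y + U = X) on D(Y)={2,3,4} D(U)={5} D(X)={1,2,3}: Y {2,3,4}->{}; U {5}->{}; X {1,2,3}->{}
So after all 4 constraints: D(U) = {}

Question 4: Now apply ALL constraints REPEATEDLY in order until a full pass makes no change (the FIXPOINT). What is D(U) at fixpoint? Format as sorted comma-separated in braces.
pass 0 (initial): D(U)={1,2,5}
pass 1: U {1,2,5}->{}; X {1,2,3,4,5,6}->{}; Y {2,3,4,5}->{}
pass 2: no change
Fixpoint after 2 passes: D(U) = {}

Answer: {}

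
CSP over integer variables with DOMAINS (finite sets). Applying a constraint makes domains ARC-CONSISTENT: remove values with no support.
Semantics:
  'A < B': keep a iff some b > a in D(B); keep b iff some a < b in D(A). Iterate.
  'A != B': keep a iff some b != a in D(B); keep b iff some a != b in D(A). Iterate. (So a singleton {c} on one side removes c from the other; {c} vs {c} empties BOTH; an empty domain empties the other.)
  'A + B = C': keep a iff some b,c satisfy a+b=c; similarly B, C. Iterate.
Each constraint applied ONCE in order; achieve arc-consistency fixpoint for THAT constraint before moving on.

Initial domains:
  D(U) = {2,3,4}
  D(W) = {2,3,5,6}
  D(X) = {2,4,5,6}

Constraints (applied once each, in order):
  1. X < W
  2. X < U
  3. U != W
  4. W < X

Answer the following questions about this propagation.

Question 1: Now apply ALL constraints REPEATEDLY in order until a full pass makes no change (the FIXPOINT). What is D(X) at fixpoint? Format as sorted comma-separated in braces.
pass 0 (initial): D(X)={2,4,5,6}
pass 1: U {2,3,4}->{3,4}; W {2,3,5,6}->{}; X {2,4,5,6}->{}
pass 2: U {3,4}->{}
pass 3: no change
Fixpoint after 3 passes: D(X) = {}

Answer: {}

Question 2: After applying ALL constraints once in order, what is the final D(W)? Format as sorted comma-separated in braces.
Answer: {}

Derivation:
Constraint 1 (X < W) on D(X)={2,4,5,6} D(W)={2,3,5,6}: X {2,4,5,6}->{2,4,5}; W {2,3,5,6}->{3,5,6}
Constraint 2 (X < U) on D(X)={2,4,5} D(U)={2,3,4}: X {2,4,5}->{2}; U {2,3,4}->{3,4}
Constraint 3 (U != W) on D(U)={3,4} D(W)={3,5,6}: no change
Constraint 4 (W < X) on D(W)={3,5,6} D(X)={2}: W {3,5,6}->{}; X {2}->{}
So after all 4 constraints: D(W) = {}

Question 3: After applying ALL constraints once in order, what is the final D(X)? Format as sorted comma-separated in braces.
Answer: {}

Derivation:
Constraint 1 (X < W) on D(X)={2,4,5,6} D(W)={2,3,5,6}: X {2,4,5,6}->{2,4,5}; W {2,3,5,6}->{3,5,6}
Constraint 2 (X < U) on D(X)={2,4,5} D(U)={2,3,4}: X {2,4,5}->{2}; U {2,3,4}->{3,4}
Constraint 3 (U != W) on D(U)={3,4} D(W)={3,5,6}: no change
Constraint 4 (W < X) on D(W)={3,5,6} D(X)={2}: W {3,5,6}->{}; X {2}->{}
So after all 4 constraints: D(X) = {}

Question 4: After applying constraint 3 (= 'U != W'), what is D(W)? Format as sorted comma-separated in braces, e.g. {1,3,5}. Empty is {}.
Answer: {3,5,6}

Derivation:
Constraint 1 (X < W) on D(X)={2,4,5,6} D(W)={2,3,5,6}: X {2,4,5,6}->{2,4,5}; W {2,3,5,6}->{3,5,6}
Constraint 2 (X < U) on D(X)={2,4,5} D(U)={2,3,4}: X {2,4,5}->{2}; U {2,3,4}->{3,4}
Constraint 3 (U != W) on D(U)={3,4} D(W)={3,5,6}: no change
So after constraint 3: D(W) = {3,5,6}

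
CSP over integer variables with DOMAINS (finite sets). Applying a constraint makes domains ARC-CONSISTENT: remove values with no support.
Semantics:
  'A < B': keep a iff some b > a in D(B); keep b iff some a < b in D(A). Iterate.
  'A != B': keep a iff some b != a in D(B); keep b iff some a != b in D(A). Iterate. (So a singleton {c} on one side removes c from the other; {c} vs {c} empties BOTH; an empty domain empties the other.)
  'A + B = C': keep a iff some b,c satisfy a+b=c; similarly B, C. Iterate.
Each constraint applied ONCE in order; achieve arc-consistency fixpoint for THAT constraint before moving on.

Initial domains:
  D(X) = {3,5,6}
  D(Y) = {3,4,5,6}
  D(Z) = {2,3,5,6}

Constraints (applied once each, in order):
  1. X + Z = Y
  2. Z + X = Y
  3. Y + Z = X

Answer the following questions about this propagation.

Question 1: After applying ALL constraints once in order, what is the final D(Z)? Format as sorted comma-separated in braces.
Answer: {}

Derivation:
Constraint 1 (X + Z = Y) on D(X)={3,5,6} D(Z)={2,3,5,6} D(Y)={3,4,5,6}: X {3,5,6}->{3}; Z {2,3,5,6}->{2,3}; Y {3,4,5,6}->{5,6}
Constraint 2 (Z + X = Y) on D(Z)={2,3} D(X)={3} D(Y)={5,6}: no change
Constraint 3 (Y + Z = X) on D(Y)={5,6} D(Z)={2,3} D(X)={3}: Y {5,6}->{}; Z {2,3}->{}; X {3}->{}
So after all 3 constraints: D(Z) = {}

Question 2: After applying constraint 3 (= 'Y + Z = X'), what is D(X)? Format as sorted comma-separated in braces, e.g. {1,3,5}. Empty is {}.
Answer: {}

Derivation:
Constraint 1 (X + Z = Y) on D(X)={3,5,6} D(Z)={2,3,5,6} D(Y)={3,4,5,6}: X {3,5,6}->{3}; Z {2,3,5,6}->{2,3}; Y {3,4,5,6}->{5,6}
Constraint 2 (Z + X = Y) on D(Z)={2,3} D(X)={3} D(Y)={5,6}: no change
Constraint 3 (Y + Z = X) on D(Y)={5,6} D(Z)={2,3} D(X)={3}: Y {5,6}->{}; Z {2,3}->{}; X {3}->{}
So after constraint 3: D(X) = {}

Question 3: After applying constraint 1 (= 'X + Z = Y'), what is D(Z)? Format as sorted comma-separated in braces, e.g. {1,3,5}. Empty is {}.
Answer: {2,3}

Derivation:
Constraint 1 (X + Z = Y) on D(X)={3,5,6} D(Z)={2,3,5,6} D(Y)={3,4,5,6}: X {3,5,6}->{3}; Z {2,3,5,6}->{2,3}; Y {3,4,5,6}->{5,6}
So after constraint 1: D(Z) = {2,3}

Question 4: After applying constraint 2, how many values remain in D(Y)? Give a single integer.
Answer: 2

Derivation:
Constraint 1 (X + Z = Y) on D(X)={3,5,6} D(Z)={2,3,5,6} D(Y)={3,4,5,6}: X {3,5,6}->{3}; Z {2,3,5,6}->{2,3}; Y {3,4,5,6}->{5,6}
Constraint 2 (Z + X = Y) on D(Z)={2,3} D(X)={3} D(Y)={5,6}: no change
So after constraint 2: D(Y)={5,6}, size = 2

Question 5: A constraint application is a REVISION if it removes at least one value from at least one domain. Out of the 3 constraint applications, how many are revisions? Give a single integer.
Constraint 1 (X + Z = Y) on D(X)={3,5,6} D(Z)={2,3,5,6} D(Y)={3,4,5,6}: X {3,5,6}->{3}; Z {2,3,5,6}->{2,3}; Y {3,4,5,6}->{5,6} => REVISION
Constraint 2 (Z + X = Y) on D(Z)={2,3} D(X)={3} D(Y)={5,6}: no change => not a revision
Constraint 3 (Y + Z = X) on D(Y)={5,6} D(Z)={2,3} D(X)={3}: Y {5,6}->{}; Z {2,3}->{}; X {3}->{} => REVISION
Total revisions = 2

Answer: 2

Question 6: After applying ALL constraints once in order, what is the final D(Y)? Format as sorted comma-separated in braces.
Answer: {}

Derivation:
Constraint 1 (X + Z = Y) on D(X)={3,5,6} D(Z)={2,3,5,6} D(Y)={3,4,5,6}: X {3,5,6}->{3}; Z {2,3,5,6}->{2,3}; Y {3,4,5,6}->{5,6}
Constraint 2 (Z + X = Y) on D(Z)={2,3} D(X)={3} D(Y)={5,6}: no change
Constraint 3 (Y + Z = X) on D(Y)={5,6} D(Z)={2,3} D(X)={3}: Y {5,6}->{}; Z {2,3}->{}; X {3}->{}
So after all 3 constraints: D(Y) = {}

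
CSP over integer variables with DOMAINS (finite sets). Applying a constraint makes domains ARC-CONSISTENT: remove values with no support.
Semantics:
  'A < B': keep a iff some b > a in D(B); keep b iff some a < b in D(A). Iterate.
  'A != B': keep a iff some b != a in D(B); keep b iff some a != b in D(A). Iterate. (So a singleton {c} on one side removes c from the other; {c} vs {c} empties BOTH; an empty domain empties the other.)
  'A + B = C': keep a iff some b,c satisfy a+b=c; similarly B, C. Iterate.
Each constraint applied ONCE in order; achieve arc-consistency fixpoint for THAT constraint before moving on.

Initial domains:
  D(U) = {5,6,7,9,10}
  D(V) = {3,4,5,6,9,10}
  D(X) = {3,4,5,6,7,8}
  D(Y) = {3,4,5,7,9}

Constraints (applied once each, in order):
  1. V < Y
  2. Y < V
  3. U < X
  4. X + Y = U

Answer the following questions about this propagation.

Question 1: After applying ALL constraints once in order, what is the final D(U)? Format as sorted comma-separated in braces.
Constraint 1 (V < Y) on D(V)={3,4,5,6,9,10} D(Y)={3,4,5,7,9}: V {3,4,5,6,9,10}->{3,4,5,6}; Y {3,4,5,7,9}->{4,5,7,9}
Constraint 2 (Y < V) on D(Y)={4,5,7,9} D(V)={3,4,5,6}: Y {4,5,7,9}->{4,5}; V {3,4,5,6}->{5,6}
Constraint 3 (U < X) on D(U)={5,6,7,9,10} D(X)={3,4,5,6,7,8}: U {5,6,7,9,10}->{5,6,7}; X {3,4,5,6,7,8}->{6,7,8}
Constraint 4 (X + Y = U) on D(X)={6,7,8} D(Y)={4,5} D(U)={5,6,7}: X {6,7,8}->{}; Y {4,5}->{}; U {5,6,7}->{}
So after all 4 constraints: D(U) = {}

Answer: {}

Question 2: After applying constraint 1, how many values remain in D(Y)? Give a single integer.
Constraint 1 (V < Y) on D(V)={3,4,5,6,9,10} D(Y)={3,4,5,7,9}: V {3,4,5,6,9,10}->{3,4,5,6}; Y {3,4,5,7,9}->{4,5,7,9}
So after constraint 1: D(Y)={4,5,7,9}, size = 4

Answer: 4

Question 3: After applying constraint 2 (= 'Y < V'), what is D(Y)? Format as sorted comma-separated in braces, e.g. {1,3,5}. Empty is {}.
Constraint 1 (V < Y) on D(V)={3,4,5,6,9,10} D(Y)={3,4,5,7,9}: V {3,4,5,6,9,10}->{3,4,5,6}; Y {3,4,5,7,9}->{4,5,7,9}
Constraint 2 (Y < V) on D(Y)={4,5,7,9} D(V)={3,4,5,6}: Y {4,5,7,9}->{4,5}; V {3,4,5,6}->{5,6}
So after constraint 2: D(Y) = {4,5}

Answer: {4,5}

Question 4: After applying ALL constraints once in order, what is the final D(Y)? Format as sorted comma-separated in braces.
Constraint 1 (V < Y) on D(V)={3,4,5,6,9,10} D(Y)={3,4,5,7,9}: V {3,4,5,6,9,10}->{3,4,5,6}; Y {3,4,5,7,9}->{4,5,7,9}
Constraint 2 (Y < V) on D(Y)={4,5,7,9} D(V)={3,4,5,6}: Y {4,5,7,9}->{4,5}; V {3,4,5,6}->{5,6}
Constraint 3 (U < X) on D(U)={5,6,7,9,10} D(X)={3,4,5,6,7,8}: U {5,6,7,9,10}->{5,6,7}; X {3,4,5,6,7,8}->{6,7,8}
Constraint 4 (X + Y = U) on D(X)={6,7,8} D(Y)={4,5} D(U)={5,6,7}: X {6,7,8}->{}; Y {4,5}->{}; U {5,6,7}->{}
So after all 4 constraints: D(Y) = {}

Answer: {}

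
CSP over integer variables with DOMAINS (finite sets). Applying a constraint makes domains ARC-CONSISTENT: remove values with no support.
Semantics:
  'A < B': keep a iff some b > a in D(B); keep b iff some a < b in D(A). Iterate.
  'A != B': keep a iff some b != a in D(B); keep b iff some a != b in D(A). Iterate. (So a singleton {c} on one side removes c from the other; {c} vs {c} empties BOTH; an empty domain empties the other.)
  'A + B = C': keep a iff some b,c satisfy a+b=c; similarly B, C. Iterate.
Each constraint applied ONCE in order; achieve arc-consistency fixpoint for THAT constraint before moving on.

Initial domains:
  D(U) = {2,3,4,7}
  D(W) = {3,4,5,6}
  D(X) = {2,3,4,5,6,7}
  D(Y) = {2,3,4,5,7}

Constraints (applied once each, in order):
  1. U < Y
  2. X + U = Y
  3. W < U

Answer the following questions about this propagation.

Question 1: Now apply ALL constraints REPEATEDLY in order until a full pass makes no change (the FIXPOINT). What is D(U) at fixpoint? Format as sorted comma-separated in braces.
pass 0 (initial): D(U)={2,3,4,7}
pass 1: U {2,3,4,7}->{4}; W {3,4,5,6}->{3}; X {2,3,4,5,6,7}->{2,3,4,5}; Y {2,3,4,5,7}->{4,5,7}
pass 2: X {2,3,4,5}->{3}; Y {4,5,7}->{7}
pass 3: no change
Fixpoint after 3 passes: D(U) = {4}

Answer: {4}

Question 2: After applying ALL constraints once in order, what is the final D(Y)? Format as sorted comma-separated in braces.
Constraint 1 (U < Y) on D(U)={2,3,4,7} D(Y)={2,3,4,5,7}: U {2,3,4,7}->{2,3,4}; Y {2,3,4,5,7}->{3,4,5,7}
Constraint 2 (X + U = Y) on D(X)={2,3,4,5,6,7} D(U)={2,3,4} D(Y)={3,4,5,7}: X {2,3,4,5,6,7}->{2,3,4,5}; Y {3,4,5,7}->{4,5,7}
Constraint 3 (W < U) on D(W)={3,4,5,6} D(U)={2,3,4}: W {3,4,5,6}->{3}; U {2,3,4}->{4}
So after all 3 constraints: D(Y) = {4,5,7}

Answer: {4,5,7}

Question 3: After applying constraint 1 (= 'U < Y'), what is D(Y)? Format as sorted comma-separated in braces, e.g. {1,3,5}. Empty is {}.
Constraint 1 (U < Y) on D(U)={2,3,4,7} D(Y)={2,3,4,5,7}: U {2,3,4,7}->{2,3,4}; Y {2,3,4,5,7}->{3,4,5,7}
So after constraint 1: D(Y) = {3,4,5,7}

Answer: {3,4,5,7}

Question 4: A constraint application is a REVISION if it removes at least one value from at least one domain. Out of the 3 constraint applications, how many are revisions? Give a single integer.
Constraint 1 (U < Y) on D(U)={2,3,4,7} D(Y)={2,3,4,5,7}: U {2,3,4,7}->{2,3,4}; Y {2,3,4,5,7}->{3,4,5,7} => REVISION
Constraint 2 (X + U = Y) on D(X)={2,3,4,5,6,7} D(U)={2,3,4} D(Y)={3,4,5,7}: X {2,3,4,5,6,7}->{2,3,4,5}; Y {3,4,5,7}->{4,5,7} => REVISION
Constraint 3 (W < U) on D(W)={3,4,5,6} D(U)={2,3,4}: W {3,4,5,6}->{3}; U {2,3,4}->{4} => REVISION
Total revisions = 3

Answer: 3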